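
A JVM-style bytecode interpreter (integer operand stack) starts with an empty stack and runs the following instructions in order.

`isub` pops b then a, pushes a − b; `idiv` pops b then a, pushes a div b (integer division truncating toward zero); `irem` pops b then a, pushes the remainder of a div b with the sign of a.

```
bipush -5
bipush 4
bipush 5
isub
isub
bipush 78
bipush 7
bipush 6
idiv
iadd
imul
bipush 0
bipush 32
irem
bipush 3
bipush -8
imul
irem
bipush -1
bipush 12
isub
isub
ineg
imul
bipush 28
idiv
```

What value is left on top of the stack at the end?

146

bipush -5  -5
bipush 4   -5 4
bipush 5   -5 4 5
isub       -5 -1
isub       -4
bipush 78  -4 78
bipush 7   -4 78 7
bipush 6   -4 78 7 6
idiv       -4 78 1
iadd       -4 79
imul       -316
bipush 0   -316 0
bipush 32  -316 0 32
irem       -316 0
bipush 3   -316 0 3
bipush -8  -316 0 3 -8
imul       -316 0 -24
irem       -316 0
bipush -1  -316 0 -1
bipush 12  -316 0 -1 12
isub       -316 0 -13
isub       -316 13
ineg       -316 -13
imul       4108
bipush 28  4108 28
idiv       146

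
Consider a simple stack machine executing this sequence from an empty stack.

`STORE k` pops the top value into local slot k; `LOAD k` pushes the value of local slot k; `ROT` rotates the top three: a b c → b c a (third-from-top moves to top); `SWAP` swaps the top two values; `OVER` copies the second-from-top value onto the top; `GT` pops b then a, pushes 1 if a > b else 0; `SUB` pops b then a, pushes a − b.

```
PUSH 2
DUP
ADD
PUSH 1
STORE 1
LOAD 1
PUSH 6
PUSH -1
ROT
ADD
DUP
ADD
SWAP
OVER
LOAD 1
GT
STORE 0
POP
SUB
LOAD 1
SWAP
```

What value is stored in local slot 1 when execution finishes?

PUSH 2   2
DUP      2 2
ADD      4
PUSH 1   4 1
STORE 1  4
LOAD 1   4 1
PUSH 6   4 1 6
PUSH -1  4 1 6 -1
ROT      4 6 -1 1
ADD      4 6 0
DUP      4 6 0 0
ADD      4 6 0
SWAP     4 0 6
OVER     4 0 6 0
LOAD 1   4 0 6 0 1
GT       4 0 6 0
STORE 0  4 0 6
POP      4 0
SUB      4
LOAD 1   4 1
SWAP     1 4

1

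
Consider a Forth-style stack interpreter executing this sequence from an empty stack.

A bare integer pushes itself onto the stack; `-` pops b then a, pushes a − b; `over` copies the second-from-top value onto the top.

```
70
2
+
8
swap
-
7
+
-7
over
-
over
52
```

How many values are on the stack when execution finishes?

70    [70]
2     [70, 2]
+     [72]
8     [72, 8]
swap  [8, 72]
-     [-64]
7     [-64, 7]
+     [-57]
-7    [-57, -7]
over  [-57, -7, -57]
-     [-57, 50]
over  [-57, 50, -57]
52    [-57, 50, -57, 52]

4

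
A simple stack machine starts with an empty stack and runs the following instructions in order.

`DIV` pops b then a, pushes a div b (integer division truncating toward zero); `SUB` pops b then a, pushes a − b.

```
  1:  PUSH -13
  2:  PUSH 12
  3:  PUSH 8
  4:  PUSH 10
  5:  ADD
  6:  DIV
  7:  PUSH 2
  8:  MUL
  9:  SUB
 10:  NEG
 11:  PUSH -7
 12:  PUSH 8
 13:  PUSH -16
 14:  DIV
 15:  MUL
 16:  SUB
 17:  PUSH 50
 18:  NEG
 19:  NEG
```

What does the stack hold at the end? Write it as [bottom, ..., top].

PUSH -13 : [-13]
PUSH 12  : [-13, 12]
PUSH 8   : [-13, 12, 8]
PUSH 10  : [-13, 12, 8, 10]
ADD      : [-13, 12, 18]
DIV      : [-13, 0]
PUSH 2   : [-13, 0, 2]
MUL      : [-13, 0]
SUB      : [-13]
NEG      : [13]
PUSH -7  : [13, -7]
PUSH 8   : [13, -7, 8]
PUSH -16 : [13, -7, 8, -16]
DIV      : [13, -7, 0]
MUL      : [13, 0]
SUB      : [13]
PUSH 50  : [13, 50]
NEG      : [13, -50]
NEG      : [13, 50]

[13, 50]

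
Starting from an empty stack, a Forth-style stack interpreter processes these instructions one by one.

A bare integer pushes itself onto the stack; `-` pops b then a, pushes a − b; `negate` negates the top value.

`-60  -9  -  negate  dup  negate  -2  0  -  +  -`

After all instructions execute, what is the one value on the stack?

104

-60    → -60
-9     → -60 -9
-      → -51
negate → 51
dup    → 51 51
negate → 51 -51
-2     → 51 -51 -2
0      → 51 -51 -2 0
-      → 51 -51 -2
+      → 51 -53
-      → 104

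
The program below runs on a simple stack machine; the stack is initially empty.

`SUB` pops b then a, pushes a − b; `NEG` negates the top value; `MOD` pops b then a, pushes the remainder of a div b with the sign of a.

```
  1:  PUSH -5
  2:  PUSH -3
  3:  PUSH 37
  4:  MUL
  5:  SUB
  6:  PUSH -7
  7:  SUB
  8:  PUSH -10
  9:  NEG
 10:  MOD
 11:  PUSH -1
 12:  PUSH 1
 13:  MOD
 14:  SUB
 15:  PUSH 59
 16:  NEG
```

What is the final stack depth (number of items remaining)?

PUSH -5  → [-5]
PUSH -3  → [-5, -3]
PUSH 37  → [-5, -3, 37]
MUL      → [-5, -111]
SUB      → [106]
PUSH -7  → [106, -7]
SUB      → [113]
PUSH -10 → [113, -10]
NEG      → [113, 10]
MOD      → [3]
PUSH -1  → [3, -1]
PUSH 1   → [3, -1, 1]
MOD      → [3, 0]
SUB      → [3]
PUSH 59  → [3, 59]
NEG      → [3, -59]

2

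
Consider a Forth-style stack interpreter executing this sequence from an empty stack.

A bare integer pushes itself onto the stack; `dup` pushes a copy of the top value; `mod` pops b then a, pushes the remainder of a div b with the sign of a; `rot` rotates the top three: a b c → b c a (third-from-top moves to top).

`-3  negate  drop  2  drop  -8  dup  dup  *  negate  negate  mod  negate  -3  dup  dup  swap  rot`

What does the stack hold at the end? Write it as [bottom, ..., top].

[8, -3, -3, -3]

-3     → [-3]
negate → [3]
drop   → []
2      → [2]
drop   → []
-8     → [-8]
dup    → [-8, -8]
dup    → [-8, -8, -8]
*      → [-8, 64]
negate → [-8, -64]
negate → [-8, 64]
mod    → [-8]
negate → [8]
-3     → [8, -3]
dup    → [8, -3, -3]
dup    → [8, -3, -3, -3]
swap   → [8, -3, -3, -3]
rot    → [8, -3, -3, -3]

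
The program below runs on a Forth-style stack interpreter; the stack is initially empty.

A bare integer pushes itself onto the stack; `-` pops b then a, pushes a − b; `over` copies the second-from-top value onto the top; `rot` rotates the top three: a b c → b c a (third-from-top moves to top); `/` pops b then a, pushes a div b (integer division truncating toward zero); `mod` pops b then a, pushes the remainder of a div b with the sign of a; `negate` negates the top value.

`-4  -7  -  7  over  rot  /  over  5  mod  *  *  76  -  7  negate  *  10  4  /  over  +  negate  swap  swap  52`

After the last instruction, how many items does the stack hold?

-4     → [-4]
-7     → [-4, -7]
-      → [3]
7      → [3, 7]
over   → [3, 7, 3]
rot    → [7, 3, 3]
/      → [7, 1]
over   → [7, 1, 7]
5      → [7, 1, 7, 5]
mod    → [7, 1, 2]
*      → [7, 2]
*      → [14]
76     → [14, 76]
-      → [-62]
7      → [-62, 7]
negate → [-62, -7]
*      → [434]
10     → [434, 10]
4      → [434, 10, 4]
/      → [434, 2]
over   → [434, 2, 434]
+      → [434, 436]
negate → [434, -436]
swap   → [-436, 434]
swap   → [434, -436]
52     → [434, -436, 52]

3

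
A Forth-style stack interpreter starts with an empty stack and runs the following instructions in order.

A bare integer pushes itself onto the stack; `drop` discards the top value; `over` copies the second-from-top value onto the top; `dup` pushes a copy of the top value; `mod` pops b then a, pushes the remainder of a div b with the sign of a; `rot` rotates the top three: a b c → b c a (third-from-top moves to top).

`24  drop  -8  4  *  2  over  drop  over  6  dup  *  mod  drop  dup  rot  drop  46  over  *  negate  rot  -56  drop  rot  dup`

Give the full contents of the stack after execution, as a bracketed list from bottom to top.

[-92, 2, 2, 2]

24      24
drop    (empty)
-8      -8
4       -8 4
*       -32
2       -32 2
over    -32 2 -32
drop    -32 2
over    -32 2 -32
6       -32 2 -32 6
dup     -32 2 -32 6 6
*       -32 2 -32 36
mod     -32 2 -32
drop    -32 2
dup     -32 2 2
rot     2 2 -32
drop    2 2
46      2 2 46
over    2 2 46 2
*       2 2 92
negate  2 2 -92
rot     2 -92 2
-56     2 -92 2 -56
drop    2 -92 2
rot     -92 2 2
dup     -92 2 2 2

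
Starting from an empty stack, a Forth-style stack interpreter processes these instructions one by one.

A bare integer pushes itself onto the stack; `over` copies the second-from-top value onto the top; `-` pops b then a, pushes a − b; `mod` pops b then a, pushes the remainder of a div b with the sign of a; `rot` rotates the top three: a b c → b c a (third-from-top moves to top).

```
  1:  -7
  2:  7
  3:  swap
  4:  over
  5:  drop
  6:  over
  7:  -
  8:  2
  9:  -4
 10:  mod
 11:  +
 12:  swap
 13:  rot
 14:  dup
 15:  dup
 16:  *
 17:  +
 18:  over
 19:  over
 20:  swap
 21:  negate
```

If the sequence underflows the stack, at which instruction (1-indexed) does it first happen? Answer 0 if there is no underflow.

13

-7   -> -7
7    -> -7 7
swap -> 7 -7
over -> 7 -7 7
drop -> 7 -7
over -> 7 -7 7
-    -> 7 -14
2    -> 7 -14 2
-4   -> 7 -14 2 -4
mod  -> 7 -14 2
+    -> 7 -12
swap -> -12 7
rot  — needs 3 operands, stack has 2 → underflow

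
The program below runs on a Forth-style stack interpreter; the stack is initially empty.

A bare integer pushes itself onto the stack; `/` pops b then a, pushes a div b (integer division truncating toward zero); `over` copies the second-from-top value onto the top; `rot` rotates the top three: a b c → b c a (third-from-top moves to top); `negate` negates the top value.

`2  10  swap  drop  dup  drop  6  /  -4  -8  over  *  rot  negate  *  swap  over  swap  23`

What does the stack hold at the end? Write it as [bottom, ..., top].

[-32, -32, -4, 23]

2      -> [2]
10     -> [2, 10]
swap   -> [10, 2]
drop   -> [10]
dup    -> [10, 10]
drop   -> [10]
6      -> [10, 6]
/      -> [1]
-4     -> [1, -4]
-8     -> [1, -4, -8]
over   -> [1, -4, -8, -4]
*      -> [1, -4, 32]
rot    -> [-4, 32, 1]
negate -> [-4, 32, -1]
*      -> [-4, -32]
swap   -> [-32, -4]
over   -> [-32, -4, -32]
swap   -> [-32, -32, -4]
23     -> [-32, -32, -4, 23]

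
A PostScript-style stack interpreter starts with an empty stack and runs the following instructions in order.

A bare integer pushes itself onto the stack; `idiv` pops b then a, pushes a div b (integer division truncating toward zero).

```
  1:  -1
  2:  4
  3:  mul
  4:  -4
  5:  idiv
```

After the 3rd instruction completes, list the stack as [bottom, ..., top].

[-4]

-1   -1
4    -1 4
mul  -4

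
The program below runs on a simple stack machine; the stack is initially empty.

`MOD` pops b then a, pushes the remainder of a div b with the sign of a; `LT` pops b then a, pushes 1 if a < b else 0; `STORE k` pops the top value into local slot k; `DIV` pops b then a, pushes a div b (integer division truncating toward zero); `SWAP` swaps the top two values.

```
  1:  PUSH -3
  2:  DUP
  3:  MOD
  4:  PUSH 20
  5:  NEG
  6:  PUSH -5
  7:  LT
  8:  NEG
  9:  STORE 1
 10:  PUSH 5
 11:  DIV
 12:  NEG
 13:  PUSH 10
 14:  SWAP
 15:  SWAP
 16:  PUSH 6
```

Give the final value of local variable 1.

-1

PUSH -3  -3
DUP      -3 -3
MOD      0
PUSH 20  0 20
NEG      0 -20
PUSH -5  0 -20 -5
LT       0 1
NEG      0 -1
STORE 1  0
PUSH 5   0 5
DIV      0
NEG      0
PUSH 10  0 10
SWAP     10 0
SWAP     0 10
PUSH 6   0 10 6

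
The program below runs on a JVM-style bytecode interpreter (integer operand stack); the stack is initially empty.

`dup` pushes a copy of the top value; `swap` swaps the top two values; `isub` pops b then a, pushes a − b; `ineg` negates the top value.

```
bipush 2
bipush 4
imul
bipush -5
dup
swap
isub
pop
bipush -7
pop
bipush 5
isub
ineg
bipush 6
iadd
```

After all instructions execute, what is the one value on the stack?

bipush 2  → 2
bipush 4  → 2 4
imul      → 8
bipush -5 → 8 -5
dup       → 8 -5 -5
swap      → 8 -5 -5
isub      → 8 0
pop       → 8
bipush -7 → 8 -7
pop       → 8
bipush 5  → 8 5
isub      → 3
ineg      → -3
bipush 6  → -3 6
iadd      → 3

3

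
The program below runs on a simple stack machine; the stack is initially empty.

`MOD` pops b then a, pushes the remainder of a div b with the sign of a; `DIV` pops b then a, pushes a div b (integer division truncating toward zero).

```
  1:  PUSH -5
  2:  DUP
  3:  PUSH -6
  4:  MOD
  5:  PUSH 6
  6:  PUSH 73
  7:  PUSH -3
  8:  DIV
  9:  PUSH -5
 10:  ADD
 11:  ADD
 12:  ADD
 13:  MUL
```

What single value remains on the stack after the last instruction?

PUSH -5 -> -5
DUP     -> -5 -5
PUSH -6 -> -5 -5 -6
MOD     -> -5 -5
PUSH 6  -> -5 -5 6
PUSH 73 -> -5 -5 6 73
PUSH -3 -> -5 -5 6 73 -3
DIV     -> -5 -5 6 -24
PUSH -5 -> -5 -5 6 -24 -5
ADD     -> -5 -5 6 -29
ADD     -> -5 -5 -23
ADD     -> -5 -28
MUL     -> 140

140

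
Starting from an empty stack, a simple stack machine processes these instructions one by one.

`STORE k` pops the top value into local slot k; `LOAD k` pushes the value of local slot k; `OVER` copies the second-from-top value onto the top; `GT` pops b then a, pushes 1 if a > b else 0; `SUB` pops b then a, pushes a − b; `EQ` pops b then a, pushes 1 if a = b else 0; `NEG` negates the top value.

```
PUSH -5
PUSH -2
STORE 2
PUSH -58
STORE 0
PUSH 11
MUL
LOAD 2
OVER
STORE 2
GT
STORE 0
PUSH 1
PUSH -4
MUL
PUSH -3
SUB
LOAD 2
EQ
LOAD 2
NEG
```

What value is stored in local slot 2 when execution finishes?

PUSH -5   [-5]
PUSH -2   [-5, -2]
STORE 2   [-5]
PUSH -58  [-5, -58]
STORE 0   [-5]
PUSH 11   [-5, 11]
MUL       [-55]
LOAD 2    [-55, -2]
OVER      [-55, -2, -55]
STORE 2   [-55, -2]
GT        [0]
STORE 0   []
PUSH 1    [1]
PUSH -4   [1, -4]
MUL       [-4]
PUSH -3   [-4, -3]
SUB       [-1]
LOAD 2    [-1, -55]
EQ        [0]
LOAD 2    [0, -55]
NEG       [0, 55]

-55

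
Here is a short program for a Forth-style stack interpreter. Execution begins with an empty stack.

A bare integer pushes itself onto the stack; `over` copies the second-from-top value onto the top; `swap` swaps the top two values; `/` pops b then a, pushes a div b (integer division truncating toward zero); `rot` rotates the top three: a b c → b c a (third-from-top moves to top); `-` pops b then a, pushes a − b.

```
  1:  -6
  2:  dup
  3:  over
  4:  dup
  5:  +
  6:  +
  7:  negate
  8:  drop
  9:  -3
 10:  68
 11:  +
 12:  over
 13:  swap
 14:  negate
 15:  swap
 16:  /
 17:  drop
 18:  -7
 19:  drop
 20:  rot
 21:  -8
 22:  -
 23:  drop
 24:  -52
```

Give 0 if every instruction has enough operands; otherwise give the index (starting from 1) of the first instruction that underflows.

20

-6     : [-6]
dup    : [-6, -6]
over   : [-6, -6, -6]
dup    : [-6, -6, -6, -6]
+      : [-6, -6, -12]
+      : [-6, -18]
negate : [-6, 18]
drop   : [-6]
-3     : [-6, -3]
68     : [-6, -3, 68]
+      : [-6, 65]
over   : [-6, 65, -6]
swap   : [-6, -6, 65]
negate : [-6, -6, -65]
swap   : [-6, -65, -6]
/      : [-6, 10]
drop   : [-6]
-7     : [-6, -7]
drop   : [-6]
rot  — needs 3 operands, stack has 1 → underflow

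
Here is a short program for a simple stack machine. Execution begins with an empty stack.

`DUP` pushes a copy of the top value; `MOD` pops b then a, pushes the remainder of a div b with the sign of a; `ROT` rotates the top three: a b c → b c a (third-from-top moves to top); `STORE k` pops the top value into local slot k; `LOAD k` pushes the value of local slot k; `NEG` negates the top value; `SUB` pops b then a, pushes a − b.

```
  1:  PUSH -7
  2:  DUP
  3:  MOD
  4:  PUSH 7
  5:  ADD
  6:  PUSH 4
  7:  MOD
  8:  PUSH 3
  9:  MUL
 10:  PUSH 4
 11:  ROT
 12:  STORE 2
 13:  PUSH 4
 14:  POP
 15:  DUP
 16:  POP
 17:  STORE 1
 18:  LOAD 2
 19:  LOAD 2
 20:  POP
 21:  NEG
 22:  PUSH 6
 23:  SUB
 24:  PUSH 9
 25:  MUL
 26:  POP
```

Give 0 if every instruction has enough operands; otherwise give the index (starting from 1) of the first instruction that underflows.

PUSH -7  -7
DUP      -7 -7
MOD      0
PUSH 7   0 7
ADD      7
PUSH 4   7 4
MOD      3
PUSH 3   3 3
MUL      9
PUSH 4   9 4
ROT  — needs 3 operands, stack has 2 → underflow

11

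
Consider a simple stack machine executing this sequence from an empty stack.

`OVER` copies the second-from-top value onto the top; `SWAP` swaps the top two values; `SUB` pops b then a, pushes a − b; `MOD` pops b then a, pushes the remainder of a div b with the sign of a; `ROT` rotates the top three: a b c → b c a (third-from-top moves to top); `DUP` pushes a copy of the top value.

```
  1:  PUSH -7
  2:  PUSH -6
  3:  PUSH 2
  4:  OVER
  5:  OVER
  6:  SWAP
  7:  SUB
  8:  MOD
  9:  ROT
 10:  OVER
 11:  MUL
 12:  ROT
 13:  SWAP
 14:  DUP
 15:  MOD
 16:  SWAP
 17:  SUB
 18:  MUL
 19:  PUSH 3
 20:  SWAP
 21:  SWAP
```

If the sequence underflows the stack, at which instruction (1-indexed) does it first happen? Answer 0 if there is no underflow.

PUSH -7 : -7
PUSH -6 : -7 -6
PUSH 2  : -7 -6 2
OVER    : -7 -6 2 -6
OVER    : -7 -6 2 -6 2
SWAP    : -7 -6 2 2 -6
SUB     : -7 -6 2 8
MOD     : -7 -6 2
ROT     : -6 2 -7
OVER    : -6 2 -7 2
MUL     : -6 2 -14
ROT     : 2 -14 -6
SWAP    : 2 -6 -14
DUP     : 2 -6 -14 -14
MOD     : 2 -6 0
SWAP    : 2 0 -6
SUB     : 2 6
MUL     : 12
PUSH 3  : 12 3
SWAP    : 3 12
SWAP    : 12 3

0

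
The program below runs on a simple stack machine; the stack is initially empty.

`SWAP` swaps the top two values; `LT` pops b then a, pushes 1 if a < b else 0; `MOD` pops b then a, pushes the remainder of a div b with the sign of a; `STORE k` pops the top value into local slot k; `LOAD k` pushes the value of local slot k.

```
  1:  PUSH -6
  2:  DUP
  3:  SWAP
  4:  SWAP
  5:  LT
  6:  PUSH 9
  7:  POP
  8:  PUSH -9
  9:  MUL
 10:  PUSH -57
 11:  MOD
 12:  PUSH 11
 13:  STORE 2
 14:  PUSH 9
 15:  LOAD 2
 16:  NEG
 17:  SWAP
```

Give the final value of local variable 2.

PUSH -6  → [-6]
DUP      → [-6, -6]
SWAP     → [-6, -6]
SWAP     → [-6, -6]
LT       → [0]
PUSH 9   → [0, 9]
POP      → [0]
PUSH -9  → [0, -9]
MUL      → [0]
PUSH -57 → [0, -57]
MOD      → [0]
PUSH 11  → [0, 11]
STORE 2  → [0]
PUSH 9   → [0, 9]
LOAD 2   → [0, 9, 11]
NEG      → [0, 9, -11]
SWAP     → [0, -11, 9]

11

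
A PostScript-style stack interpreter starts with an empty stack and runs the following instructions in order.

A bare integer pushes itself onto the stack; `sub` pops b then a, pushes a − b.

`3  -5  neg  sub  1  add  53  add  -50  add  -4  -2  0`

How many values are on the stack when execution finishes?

3   -> [3]
-5  -> [3, -5]
neg -> [3, 5]
sub -> [-2]
1   -> [-2, 1]
add -> [-1]
53  -> [-1, 53]
add -> [52]
-50 -> [52, -50]
add -> [2]
-4  -> [2, -4]
-2  -> [2, -4, -2]
0   -> [2, -4, -2, 0]

4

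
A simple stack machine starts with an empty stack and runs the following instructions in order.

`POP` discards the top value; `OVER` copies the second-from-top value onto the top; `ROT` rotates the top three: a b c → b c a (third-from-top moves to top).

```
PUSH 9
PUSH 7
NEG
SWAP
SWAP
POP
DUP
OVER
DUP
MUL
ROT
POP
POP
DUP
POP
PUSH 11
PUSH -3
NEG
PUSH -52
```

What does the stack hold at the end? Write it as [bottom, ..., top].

[9, 11, 3, -52]

PUSH 9   → 9
PUSH 7   → 9 7
NEG      → 9 -7
SWAP     → -7 9
SWAP     → 9 -7
POP      → 9
DUP      → 9 9
OVER     → 9 9 9
DUP      → 9 9 9 9
MUL      → 9 9 81
ROT      → 9 81 9
POP      → 9 81
POP      → 9
DUP      → 9 9
POP      → 9
PUSH 11  → 9 11
PUSH -3  → 9 11 -3
NEG      → 9 11 3
PUSH -52 → 9 11 3 -52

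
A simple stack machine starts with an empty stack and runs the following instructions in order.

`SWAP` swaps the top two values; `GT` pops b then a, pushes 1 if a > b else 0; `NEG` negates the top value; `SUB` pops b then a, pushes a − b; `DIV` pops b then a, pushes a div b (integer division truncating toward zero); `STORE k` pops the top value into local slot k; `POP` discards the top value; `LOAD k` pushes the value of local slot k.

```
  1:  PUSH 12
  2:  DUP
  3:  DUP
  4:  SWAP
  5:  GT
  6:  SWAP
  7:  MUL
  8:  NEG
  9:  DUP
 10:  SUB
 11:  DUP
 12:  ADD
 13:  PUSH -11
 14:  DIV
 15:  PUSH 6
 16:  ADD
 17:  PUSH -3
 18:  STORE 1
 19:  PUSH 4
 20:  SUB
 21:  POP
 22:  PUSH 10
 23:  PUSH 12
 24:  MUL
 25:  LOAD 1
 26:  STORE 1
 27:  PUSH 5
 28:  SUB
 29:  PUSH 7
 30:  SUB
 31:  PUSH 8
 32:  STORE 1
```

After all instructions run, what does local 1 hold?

8

PUSH 12  : 12
DUP      : 12 12
DUP      : 12 12 12
SWAP     : 12 12 12
GT       : 12 0
SWAP     : 0 12
MUL      : 0
NEG      : 0
DUP      : 0 0
SUB      : 0
DUP      : 0 0
ADD      : 0
PUSH -11 : 0 -11
DIV      : 0
PUSH 6   : 0 6
ADD      : 6
PUSH -3  : 6 -3
STORE 1  : 6
PUSH 4   : 6 4
SUB      : 2
POP      : (empty)
PUSH 10  : 10
PUSH 12  : 10 12
MUL      : 120
LOAD 1   : 120 -3
STORE 1  : 120
PUSH 5   : 120 5
SUB      : 115
PUSH 7   : 115 7
SUB      : 108
PUSH 8   : 108 8
STORE 1  : 108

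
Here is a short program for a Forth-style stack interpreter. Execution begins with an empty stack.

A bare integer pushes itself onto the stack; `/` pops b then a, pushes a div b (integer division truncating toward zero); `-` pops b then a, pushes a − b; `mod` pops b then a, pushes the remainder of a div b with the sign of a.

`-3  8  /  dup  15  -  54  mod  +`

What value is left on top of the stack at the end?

-3  : -3
8   : -3 8
/   : 0
dup : 0 0
15  : 0 0 15
-   : 0 -15
54  : 0 -15 54
mod : 0 -15
+   : -15

-15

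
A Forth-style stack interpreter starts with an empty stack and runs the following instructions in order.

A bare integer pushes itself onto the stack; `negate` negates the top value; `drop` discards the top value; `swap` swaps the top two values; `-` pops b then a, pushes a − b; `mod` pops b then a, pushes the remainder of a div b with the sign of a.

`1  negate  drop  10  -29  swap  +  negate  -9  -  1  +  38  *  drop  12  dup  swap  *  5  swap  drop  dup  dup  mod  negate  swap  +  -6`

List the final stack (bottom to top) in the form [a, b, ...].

1       [1]
negate  [-1]
drop    []
10      [10]
-29     [10, -29]
swap    [-29, 10]
+       [-19]
negate  [19]
-9      [19, -9]
-       [28]
1       [28, 1]
+       [29]
38      [29, 38]
*       [1102]
drop    []
12      [12]
dup     [12, 12]
swap    [12, 12]
*       [144]
5       [144, 5]
swap    [5, 144]
drop    [5]
dup     [5, 5]
dup     [5, 5, 5]
mod     [5, 0]
negate  [5, 0]
swap    [0, 5]
+       [5]
-6      [5, -6]

[5, -6]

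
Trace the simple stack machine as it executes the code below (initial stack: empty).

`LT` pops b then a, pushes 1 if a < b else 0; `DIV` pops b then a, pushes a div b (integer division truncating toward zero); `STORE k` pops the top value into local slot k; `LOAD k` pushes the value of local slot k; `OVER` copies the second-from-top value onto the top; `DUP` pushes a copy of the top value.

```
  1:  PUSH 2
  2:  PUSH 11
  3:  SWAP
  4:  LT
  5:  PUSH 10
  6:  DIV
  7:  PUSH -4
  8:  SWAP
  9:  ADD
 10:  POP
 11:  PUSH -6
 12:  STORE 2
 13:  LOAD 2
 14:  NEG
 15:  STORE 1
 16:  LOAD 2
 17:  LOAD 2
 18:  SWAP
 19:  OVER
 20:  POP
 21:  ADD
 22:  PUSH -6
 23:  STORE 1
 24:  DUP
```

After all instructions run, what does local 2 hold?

PUSH 2   2
PUSH 11  2 11
SWAP     11 2
LT       0
PUSH 10  0 10
DIV      0
PUSH -4  0 -4
SWAP     -4 0
ADD      -4
POP      (empty)
PUSH -6  -6
STORE 2  (empty)
LOAD 2   -6
NEG      6
STORE 1  (empty)
LOAD 2   -6
LOAD 2   -6 -6
SWAP     -6 -6
OVER     -6 -6 -6
POP      -6 -6
ADD      -12
PUSH -6  -12 -6
STORE 1  -12
DUP      -12 -12

-6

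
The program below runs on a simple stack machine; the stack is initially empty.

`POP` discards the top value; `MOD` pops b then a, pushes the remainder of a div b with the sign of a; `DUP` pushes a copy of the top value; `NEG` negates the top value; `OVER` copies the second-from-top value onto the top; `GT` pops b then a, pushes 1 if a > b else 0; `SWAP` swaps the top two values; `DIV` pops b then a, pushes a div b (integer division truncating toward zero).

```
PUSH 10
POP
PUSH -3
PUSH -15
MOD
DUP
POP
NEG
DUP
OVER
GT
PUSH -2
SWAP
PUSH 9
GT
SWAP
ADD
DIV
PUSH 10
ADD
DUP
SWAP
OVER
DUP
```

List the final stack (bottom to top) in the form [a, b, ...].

[9, 9, 9, 9]

PUSH 10  -> [10]
POP      -> []
PUSH -3  -> [-3]
PUSH -15 -> [-3, -15]
MOD      -> [-3]
DUP      -> [-3, -3]
POP      -> [-3]
NEG      -> [3]
DUP      -> [3, 3]
OVER     -> [3, 3, 3]
GT       -> [3, 0]
PUSH -2  -> [3, 0, -2]
SWAP     -> [3, -2, 0]
PUSH 9   -> [3, -2, 0, 9]
GT       -> [3, -2, 0]
SWAP     -> [3, 0, -2]
ADD      -> [3, -2]
DIV      -> [-1]
PUSH 10  -> [-1, 10]
ADD      -> [9]
DUP      -> [9, 9]
SWAP     -> [9, 9]
OVER     -> [9, 9, 9]
DUP      -> [9, 9, 9, 9]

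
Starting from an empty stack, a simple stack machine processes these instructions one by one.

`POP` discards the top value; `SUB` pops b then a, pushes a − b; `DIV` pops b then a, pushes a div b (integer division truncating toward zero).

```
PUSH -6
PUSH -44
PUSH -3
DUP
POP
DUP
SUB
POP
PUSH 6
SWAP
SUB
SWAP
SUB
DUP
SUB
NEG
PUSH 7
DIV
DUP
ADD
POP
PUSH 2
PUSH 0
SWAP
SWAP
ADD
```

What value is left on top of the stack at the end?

PUSH -6  -> [-6]
PUSH -44 -> [-6, -44]
PUSH -3  -> [-6, -44, -3]
DUP      -> [-6, -44, -3, -3]
POP      -> [-6, -44, -3]
DUP      -> [-6, -44, -3, -3]
SUB      -> [-6, -44, 0]
POP      -> [-6, -44]
PUSH 6   -> [-6, -44, 6]
SWAP     -> [-6, 6, -44]
SUB      -> [-6, 50]
SWAP     -> [50, -6]
SUB      -> [56]
DUP      -> [56, 56]
SUB      -> [0]
NEG      -> [0]
PUSH 7   -> [0, 7]
DIV      -> [0]
DUP      -> [0, 0]
ADD      -> [0]
POP      -> []
PUSH 2   -> [2]
PUSH 0   -> [2, 0]
SWAP     -> [0, 2]
SWAP     -> [2, 0]
ADD      -> [2]

2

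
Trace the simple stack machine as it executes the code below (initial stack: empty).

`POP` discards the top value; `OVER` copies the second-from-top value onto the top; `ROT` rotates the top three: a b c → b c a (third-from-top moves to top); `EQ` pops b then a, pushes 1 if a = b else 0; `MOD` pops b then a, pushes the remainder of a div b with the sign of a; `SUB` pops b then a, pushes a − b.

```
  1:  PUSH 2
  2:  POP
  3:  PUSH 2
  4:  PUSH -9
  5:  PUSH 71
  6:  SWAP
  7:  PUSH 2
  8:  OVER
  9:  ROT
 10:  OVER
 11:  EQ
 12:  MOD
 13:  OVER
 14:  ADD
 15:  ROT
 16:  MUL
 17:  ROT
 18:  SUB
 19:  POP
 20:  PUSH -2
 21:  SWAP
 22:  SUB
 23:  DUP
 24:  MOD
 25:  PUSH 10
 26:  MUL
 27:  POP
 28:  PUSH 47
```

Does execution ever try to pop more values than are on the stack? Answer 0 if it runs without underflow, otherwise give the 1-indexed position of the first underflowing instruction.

PUSH 2  → 2
POP     → (empty)
PUSH 2  → 2
PUSH -9 → 2 -9
PUSH 71 → 2 -9 71
SWAP    → 2 71 -9
PUSH 2  → 2 71 -9 2
OVER    → 2 71 -9 2 -9
ROT     → 2 71 2 -9 -9
OVER    → 2 71 2 -9 -9 -9
EQ      → 2 71 2 -9 1
MOD     → 2 71 2 0
OVER    → 2 71 2 0 2
ADD     → 2 71 2 2
ROT     → 2 2 2 71
MUL     → 2 2 142
ROT     → 2 142 2
SUB     → 2 140
POP     → 2
PUSH -2 → 2 -2
SWAP    → -2 2
SUB     → -4
DUP     → -4 -4
MOD     → 0
PUSH 10 → 0 10
MUL     → 0
POP     → (empty)
PUSH 47 → 47

0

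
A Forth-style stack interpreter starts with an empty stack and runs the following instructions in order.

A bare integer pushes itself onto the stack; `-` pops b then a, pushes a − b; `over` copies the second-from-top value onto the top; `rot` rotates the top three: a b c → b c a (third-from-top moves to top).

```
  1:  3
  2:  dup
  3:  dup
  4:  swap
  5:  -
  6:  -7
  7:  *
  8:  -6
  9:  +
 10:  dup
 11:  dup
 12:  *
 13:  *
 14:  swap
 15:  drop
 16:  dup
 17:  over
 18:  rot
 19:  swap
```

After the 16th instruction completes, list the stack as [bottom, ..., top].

3    → 3
dup  → 3 3
dup  → 3 3 3
swap → 3 3 3
-    → 3 0
-7   → 3 0 -7
*    → 3 0
-6   → 3 0 -6
+    → 3 -6
dup  → 3 -6 -6
dup  → 3 -6 -6 -6
*    → 3 -6 36
*    → 3 -216
swap → -216 3
drop → -216
dup  → -216 -216

[-216, -216]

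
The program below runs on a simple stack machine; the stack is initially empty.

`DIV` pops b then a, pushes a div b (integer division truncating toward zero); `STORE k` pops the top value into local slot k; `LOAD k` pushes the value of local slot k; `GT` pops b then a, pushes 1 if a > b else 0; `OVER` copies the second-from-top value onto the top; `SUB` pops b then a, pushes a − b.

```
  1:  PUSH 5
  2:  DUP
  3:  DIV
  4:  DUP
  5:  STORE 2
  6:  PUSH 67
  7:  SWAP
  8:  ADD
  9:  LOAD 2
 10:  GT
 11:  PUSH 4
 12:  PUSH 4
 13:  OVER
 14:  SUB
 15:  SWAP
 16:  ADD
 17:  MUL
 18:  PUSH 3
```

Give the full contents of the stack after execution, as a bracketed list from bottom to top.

PUSH 5  : 5
DUP     : 5 5
DIV     : 1
DUP     : 1 1
STORE 2 : 1
PUSH 67 : 1 67
SWAP    : 67 1
ADD     : 68
LOAD 2  : 68 1
GT      : 1
PUSH 4  : 1 4
PUSH 4  : 1 4 4
OVER    : 1 4 4 4
SUB     : 1 4 0
SWAP    : 1 0 4
ADD     : 1 4
MUL     : 4
PUSH 3  : 4 3

[4, 3]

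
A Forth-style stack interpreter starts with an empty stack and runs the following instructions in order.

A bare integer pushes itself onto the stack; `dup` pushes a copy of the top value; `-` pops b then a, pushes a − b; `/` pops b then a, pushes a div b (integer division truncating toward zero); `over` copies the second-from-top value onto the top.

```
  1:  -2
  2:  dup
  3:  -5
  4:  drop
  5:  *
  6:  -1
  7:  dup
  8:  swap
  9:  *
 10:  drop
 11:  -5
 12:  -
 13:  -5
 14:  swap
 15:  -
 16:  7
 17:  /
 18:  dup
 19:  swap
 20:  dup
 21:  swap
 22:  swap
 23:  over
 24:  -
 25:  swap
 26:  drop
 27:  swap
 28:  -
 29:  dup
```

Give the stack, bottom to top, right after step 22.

[-2, -2, -2]

-2   → -2
dup  → -2 -2
-5   → -2 -2 -5
drop → -2 -2
*    → 4
-1   → 4 -1
dup  → 4 -1 -1
swap → 4 -1 -1
*    → 4 1
drop → 4
-5   → 4 -5
-    → 9
-5   → 9 -5
swap → -5 9
-    → -14
7    → -14 7
/    → -2
dup  → -2 -2
swap → -2 -2
dup  → -2 -2 -2
swap → -2 -2 -2
swap → -2 -2 -2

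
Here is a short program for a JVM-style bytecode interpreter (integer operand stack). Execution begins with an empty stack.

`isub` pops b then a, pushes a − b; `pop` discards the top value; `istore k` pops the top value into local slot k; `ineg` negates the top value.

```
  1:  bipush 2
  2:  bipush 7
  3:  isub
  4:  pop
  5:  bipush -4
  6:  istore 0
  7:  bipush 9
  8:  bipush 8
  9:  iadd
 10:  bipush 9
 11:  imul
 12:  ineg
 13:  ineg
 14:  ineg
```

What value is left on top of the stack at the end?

bipush 2  : [2]
bipush 7  : [2, 7]
isub      : [-5]
pop       : []
bipush -4 : [-4]
istore 0  : []
bipush 9  : [9]
bipush 8  : [9, 8]
iadd      : [17]
bipush 9  : [17, 9]
imul      : [153]
ineg      : [-153]
ineg      : [153]
ineg      : [-153]

-153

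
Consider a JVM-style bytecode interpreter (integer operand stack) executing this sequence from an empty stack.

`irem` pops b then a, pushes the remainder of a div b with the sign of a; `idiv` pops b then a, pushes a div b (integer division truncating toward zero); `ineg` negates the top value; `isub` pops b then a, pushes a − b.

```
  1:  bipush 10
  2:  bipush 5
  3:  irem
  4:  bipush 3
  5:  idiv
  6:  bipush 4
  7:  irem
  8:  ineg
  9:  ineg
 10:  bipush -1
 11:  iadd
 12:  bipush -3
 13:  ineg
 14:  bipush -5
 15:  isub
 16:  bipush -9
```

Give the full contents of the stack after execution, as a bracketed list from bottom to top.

[-1, 8, -9]

bipush 10 -> 10
bipush 5  -> 10 5
irem      -> 0
bipush 3  -> 0 3
idiv      -> 0
bipush 4  -> 0 4
irem      -> 0
ineg      -> 0
ineg      -> 0
bipush -1 -> 0 -1
iadd      -> -1
bipush -3 -> -1 -3
ineg      -> -1 3
bipush -5 -> -1 3 -5
isub      -> -1 8
bipush -9 -> -1 8 -9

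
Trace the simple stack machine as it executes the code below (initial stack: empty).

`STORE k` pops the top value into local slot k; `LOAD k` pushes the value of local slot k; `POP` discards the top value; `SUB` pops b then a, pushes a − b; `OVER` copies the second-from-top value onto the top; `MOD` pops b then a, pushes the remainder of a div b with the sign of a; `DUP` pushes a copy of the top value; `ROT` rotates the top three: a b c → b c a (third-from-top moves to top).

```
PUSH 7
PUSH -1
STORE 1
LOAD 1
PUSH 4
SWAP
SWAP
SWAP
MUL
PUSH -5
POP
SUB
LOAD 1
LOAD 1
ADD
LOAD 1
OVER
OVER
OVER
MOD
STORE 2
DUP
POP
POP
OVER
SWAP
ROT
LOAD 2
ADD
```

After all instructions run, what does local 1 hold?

PUSH 7  -> [7]
PUSH -1 -> [7, -1]
STORE 1 -> [7]
LOAD 1  -> [7, -1]
PUSH 4  -> [7, -1, 4]
SWAP    -> [7, 4, -1]
SWAP    -> [7, -1, 4]
SWAP    -> [7, 4, -1]
MUL     -> [7, -4]
PUSH -5 -> [7, -4, -5]
POP     -> [7, -4]
SUB     -> [11]
LOAD 1  -> [11, -1]
LOAD 1  -> [11, -1, -1]
ADD     -> [11, -2]
LOAD 1  -> [11, -2, -1]
OVER    -> [11, -2, -1, -2]
OVER    -> [11, -2, -1, -2, -1]
OVER    -> [11, -2, -1, -2, -1, -2]
MOD     -> [11, -2, -1, -2, -1]
STORE 2 -> [11, -2, -1, -2]
DUP     -> [11, -2, -1, -2, -2]
POP     -> [11, -2, -1, -2]
POP     -> [11, -2, -1]
OVER    -> [11, -2, -1, -2]
SWAP    -> [11, -2, -2, -1]
ROT     -> [11, -2, -1, -2]
LOAD 2  -> [11, -2, -1, -2, -1]
ADD     -> [11, -2, -1, -3]

-1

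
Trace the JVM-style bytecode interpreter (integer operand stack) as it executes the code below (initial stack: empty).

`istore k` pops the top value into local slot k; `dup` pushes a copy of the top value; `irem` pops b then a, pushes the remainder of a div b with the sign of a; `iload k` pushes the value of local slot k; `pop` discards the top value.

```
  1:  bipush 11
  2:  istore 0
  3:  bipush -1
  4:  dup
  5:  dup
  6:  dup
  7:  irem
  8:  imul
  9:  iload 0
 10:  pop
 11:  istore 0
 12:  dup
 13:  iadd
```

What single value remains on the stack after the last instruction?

bipush 11  [11]
istore 0   []
bipush -1  [-1]
dup        [-1, -1]
dup        [-1, -1, -1]
dup        [-1, -1, -1, -1]
irem       [-1, -1, 0]
imul       [-1, 0]
iload 0    [-1, 0, 11]
pop        [-1, 0]
istore 0   [-1]
dup        [-1, -1]
iadd       [-2]

-2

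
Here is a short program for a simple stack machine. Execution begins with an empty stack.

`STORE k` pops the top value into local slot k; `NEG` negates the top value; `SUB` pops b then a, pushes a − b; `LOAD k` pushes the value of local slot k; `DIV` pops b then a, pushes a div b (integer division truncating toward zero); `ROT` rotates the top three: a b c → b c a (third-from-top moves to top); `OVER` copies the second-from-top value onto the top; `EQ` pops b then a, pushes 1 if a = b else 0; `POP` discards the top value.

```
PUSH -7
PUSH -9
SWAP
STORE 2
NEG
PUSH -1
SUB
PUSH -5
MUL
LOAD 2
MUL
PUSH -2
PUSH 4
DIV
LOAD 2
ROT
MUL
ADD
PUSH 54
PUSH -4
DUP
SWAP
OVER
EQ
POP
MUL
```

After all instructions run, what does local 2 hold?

-7

PUSH -7 : -7
PUSH -9 : -7 -9
SWAP    : -9 -7
STORE 2 : -9
NEG     : 9
PUSH -1 : 9 -1
SUB     : 10
PUSH -5 : 10 -5
MUL     : -50
LOAD 2  : -50 -7
MUL     : 350
PUSH -2 : 350 -2
PUSH 4  : 350 -2 4
DIV     : 350 0
LOAD 2  : 350 0 -7
ROT     : 0 -7 350
MUL     : 0 -2450
ADD     : -2450
PUSH 54 : -2450 54
PUSH -4 : -2450 54 -4
DUP     : -2450 54 -4 -4
SWAP    : -2450 54 -4 -4
OVER    : -2450 54 -4 -4 -4
EQ      : -2450 54 -4 1
POP     : -2450 54 -4
MUL     : -2450 -216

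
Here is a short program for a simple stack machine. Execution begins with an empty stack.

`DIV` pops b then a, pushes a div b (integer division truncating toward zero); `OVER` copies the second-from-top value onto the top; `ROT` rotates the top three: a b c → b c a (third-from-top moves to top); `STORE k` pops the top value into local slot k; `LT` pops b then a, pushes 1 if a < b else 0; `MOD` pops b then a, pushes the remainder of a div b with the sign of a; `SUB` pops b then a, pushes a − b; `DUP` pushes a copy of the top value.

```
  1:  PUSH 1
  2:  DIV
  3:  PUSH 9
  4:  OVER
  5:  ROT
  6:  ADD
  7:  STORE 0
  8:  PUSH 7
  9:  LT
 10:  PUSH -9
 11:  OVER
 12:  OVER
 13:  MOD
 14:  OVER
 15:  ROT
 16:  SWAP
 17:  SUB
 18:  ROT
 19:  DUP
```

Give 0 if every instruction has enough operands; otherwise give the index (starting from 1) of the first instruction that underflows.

2

PUSH 1  [1]
DIV  — needs 2 operands, stack has 1 → underflow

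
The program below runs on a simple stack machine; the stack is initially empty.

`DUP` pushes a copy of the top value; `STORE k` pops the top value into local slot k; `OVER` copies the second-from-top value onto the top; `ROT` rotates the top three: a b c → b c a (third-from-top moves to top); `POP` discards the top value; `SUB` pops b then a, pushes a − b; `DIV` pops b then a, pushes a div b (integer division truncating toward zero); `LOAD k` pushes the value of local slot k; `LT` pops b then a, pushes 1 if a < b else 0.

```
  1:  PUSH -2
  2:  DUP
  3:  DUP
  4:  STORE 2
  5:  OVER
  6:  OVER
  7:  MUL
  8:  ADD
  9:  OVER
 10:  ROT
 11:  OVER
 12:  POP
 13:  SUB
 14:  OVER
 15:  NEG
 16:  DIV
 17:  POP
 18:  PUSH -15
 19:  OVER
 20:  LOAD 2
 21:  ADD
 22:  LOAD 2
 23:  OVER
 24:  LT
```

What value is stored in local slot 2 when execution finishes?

PUSH -2  -> [-2]
DUP      -> [-2, -2]
DUP      -> [-2, -2, -2]
STORE 2  -> [-2, -2]
OVER     -> [-2, -2, -2]
OVER     -> [-2, -2, -2, -2]
MUL      -> [-2, -2, 4]
ADD      -> [-2, 2]
OVER     -> [-2, 2, -2]
ROT      -> [2, -2, -2]
OVER     -> [2, -2, -2, -2]
POP      -> [2, -2, -2]
SUB      -> [2, 0]
OVER     -> [2, 0, 2]
NEG      -> [2, 0, -2]
DIV      -> [2, 0]
POP      -> [2]
PUSH -15 -> [2, -15]
OVER     -> [2, -15, 2]
LOAD 2   -> [2, -15, 2, -2]
ADD      -> [2, -15, 0]
LOAD 2   -> [2, -15, 0, -2]
OVER     -> [2, -15, 0, -2, 0]
LT       -> [2, -15, 0, 1]

-2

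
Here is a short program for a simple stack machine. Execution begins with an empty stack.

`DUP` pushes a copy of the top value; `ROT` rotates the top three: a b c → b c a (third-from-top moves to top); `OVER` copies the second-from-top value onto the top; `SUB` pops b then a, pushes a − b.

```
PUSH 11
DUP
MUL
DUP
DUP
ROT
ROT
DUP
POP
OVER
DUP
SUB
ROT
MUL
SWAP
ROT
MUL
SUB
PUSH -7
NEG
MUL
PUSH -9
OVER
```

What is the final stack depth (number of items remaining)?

PUSH 11 -> [11]
DUP     -> [11, 11]
MUL     -> [121]
DUP     -> [121, 121]
DUP     -> [121, 121, 121]
ROT     -> [121, 121, 121]
ROT     -> [121, 121, 121]
DUP     -> [121, 121, 121, 121]
POP     -> [121, 121, 121]
OVER    -> [121, 121, 121, 121]
DUP     -> [121, 121, 121, 121, 121]
SUB     -> [121, 121, 121, 0]
ROT     -> [121, 121, 0, 121]
MUL     -> [121, 121, 0]
SWAP    -> [121, 0, 121]
ROT     -> [0, 121, 121]
MUL     -> [0, 14641]
SUB     -> [-14641]
PUSH -7 -> [-14641, -7]
NEG     -> [-14641, 7]
MUL     -> [-102487]
PUSH -9 -> [-102487, -9]
OVER    -> [-102487, -9, -102487]

3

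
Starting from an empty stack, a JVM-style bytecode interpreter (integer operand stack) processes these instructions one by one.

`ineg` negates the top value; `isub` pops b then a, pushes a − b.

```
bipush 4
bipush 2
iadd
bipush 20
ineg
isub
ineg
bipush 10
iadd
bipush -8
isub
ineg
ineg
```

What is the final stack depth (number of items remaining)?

bipush 4  → [4]
bipush 2  → [4, 2]
iadd      → [6]
bipush 20 → [6, 20]
ineg      → [6, -20]
isub      → [26]
ineg      → [-26]
bipush 10 → [-26, 10]
iadd      → [-16]
bipush -8 → [-16, -8]
isub      → [-8]
ineg      → [8]
ineg      → [-8]

1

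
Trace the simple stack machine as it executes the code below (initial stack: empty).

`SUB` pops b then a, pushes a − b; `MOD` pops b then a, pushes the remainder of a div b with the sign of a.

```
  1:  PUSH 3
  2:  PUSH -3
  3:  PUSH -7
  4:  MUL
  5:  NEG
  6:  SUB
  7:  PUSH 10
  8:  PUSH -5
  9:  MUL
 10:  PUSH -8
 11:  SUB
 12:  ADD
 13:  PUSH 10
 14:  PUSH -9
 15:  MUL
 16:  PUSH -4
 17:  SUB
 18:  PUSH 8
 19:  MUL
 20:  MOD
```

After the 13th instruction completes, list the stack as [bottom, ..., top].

PUSH 3  -> 3
PUSH -3 -> 3 -3
PUSH -7 -> 3 -3 -7
MUL     -> 3 21
NEG     -> 3 -21
SUB     -> 24
PUSH 10 -> 24 10
PUSH -5 -> 24 10 -5
MUL     -> 24 -50
PUSH -8 -> 24 -50 -8
SUB     -> 24 -42
ADD     -> -18
PUSH 10 -> -18 10

[-18, 10]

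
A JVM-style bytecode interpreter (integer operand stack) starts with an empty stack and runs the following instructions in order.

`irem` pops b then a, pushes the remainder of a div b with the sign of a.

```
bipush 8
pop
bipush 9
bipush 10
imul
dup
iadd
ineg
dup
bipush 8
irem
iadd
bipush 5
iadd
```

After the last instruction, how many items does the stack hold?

1

bipush 8  → 8
pop       → (empty)
bipush 9  → 9
bipush 10 → 9 10
imul      → 90
dup       → 90 90
iadd      → 180
ineg      → -180
dup       → -180 -180
bipush 8  → -180 -180 8
irem      → -180 -4
iadd      → -184
bipush 5  → -184 5
iadd      → -179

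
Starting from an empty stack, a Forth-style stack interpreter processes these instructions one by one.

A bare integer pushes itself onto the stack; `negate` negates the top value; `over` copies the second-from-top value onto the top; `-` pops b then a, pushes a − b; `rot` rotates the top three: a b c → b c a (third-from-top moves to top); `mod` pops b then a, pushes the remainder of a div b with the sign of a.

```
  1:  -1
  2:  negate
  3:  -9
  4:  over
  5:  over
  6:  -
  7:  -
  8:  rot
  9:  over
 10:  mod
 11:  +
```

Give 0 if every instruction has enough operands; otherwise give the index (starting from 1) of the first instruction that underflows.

-1     -> -1
negate -> 1
-9     -> 1 -9
over   -> 1 -9 1
over   -> 1 -9 1 -9
-      -> 1 -9 10
-      -> 1 -19
rot  — needs 3 operands, stack has 2 → underflow

8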